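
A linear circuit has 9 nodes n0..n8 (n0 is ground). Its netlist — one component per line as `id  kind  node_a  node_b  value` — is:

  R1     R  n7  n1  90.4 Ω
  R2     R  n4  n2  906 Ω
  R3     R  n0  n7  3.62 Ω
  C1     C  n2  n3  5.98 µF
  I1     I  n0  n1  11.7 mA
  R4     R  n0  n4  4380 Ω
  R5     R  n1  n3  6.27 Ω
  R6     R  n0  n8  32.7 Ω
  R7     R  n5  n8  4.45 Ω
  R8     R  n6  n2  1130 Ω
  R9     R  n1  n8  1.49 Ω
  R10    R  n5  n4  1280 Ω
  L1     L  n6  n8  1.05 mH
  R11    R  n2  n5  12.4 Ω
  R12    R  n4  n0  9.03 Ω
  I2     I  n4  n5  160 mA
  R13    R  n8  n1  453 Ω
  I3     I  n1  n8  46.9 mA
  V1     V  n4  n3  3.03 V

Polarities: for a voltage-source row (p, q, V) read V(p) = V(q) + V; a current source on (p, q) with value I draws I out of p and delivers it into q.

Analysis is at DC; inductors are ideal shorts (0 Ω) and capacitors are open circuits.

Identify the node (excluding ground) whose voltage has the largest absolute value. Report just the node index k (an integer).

MNA unknowns: 8 node voltages V₁..V_8 plus 2 source currents (L1, V1)
R1: Y=0.01106 on G[7,1]
R2: Y=0.001104 on G[4,2]
R3: Y=0.2762 on G[0,7]
C1: Y=0.000 on G[2,3]
I1: z[0]−=0.0117, z[1]+=0.0117
R4: Y=0.0002283 on G[0,4]
R5: Y=0.1595 on G[1,3]
R6: Y=0.03058 on G[0,8]
R7: Y=0.2247 on G[5,8]
R8: Y=0.0008850 on G[6,2]
R9: Y=0.6711 on G[1,8]
R10: Y=0.0007813 on G[5,4]
L1: row V6−V8=0, i_L1 at 6,8
R11: Y=0.08065 on G[2,5]
R12: Y=0.1107 on G[4,0]
I2: z[4]−=0.16, z[5]+=0.16
R13: Y=0.002208 on G[8,1]
I3: z[1]−=0.0469, z[8]+=0.0469
V1: row V4−V3=3.03, i_V1 at 4,3
solve → V1=-1.229, V2=-0.1651, V3=-2.564, V4=0.4659, V5=-0.1658, V6=-0.8803, V7=-0.04733, V8=-0.8803
aux → i_L1=0.0006330, i_V1=-0.2129

3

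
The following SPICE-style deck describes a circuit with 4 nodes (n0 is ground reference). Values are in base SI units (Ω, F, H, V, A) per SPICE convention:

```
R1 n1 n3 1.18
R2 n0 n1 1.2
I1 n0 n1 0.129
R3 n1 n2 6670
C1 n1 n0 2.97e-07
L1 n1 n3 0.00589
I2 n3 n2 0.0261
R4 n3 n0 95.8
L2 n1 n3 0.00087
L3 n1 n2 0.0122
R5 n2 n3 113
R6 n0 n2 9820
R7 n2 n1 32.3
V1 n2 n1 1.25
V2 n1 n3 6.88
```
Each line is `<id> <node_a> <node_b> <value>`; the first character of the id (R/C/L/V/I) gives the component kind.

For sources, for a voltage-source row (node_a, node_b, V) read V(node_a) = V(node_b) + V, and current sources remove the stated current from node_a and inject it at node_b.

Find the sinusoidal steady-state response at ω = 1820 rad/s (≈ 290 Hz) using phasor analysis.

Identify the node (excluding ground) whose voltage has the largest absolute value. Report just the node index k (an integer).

MNA unknowns: 3 node voltages V₁..V_3 plus 2 source currents (V1, V2)
R1: Y=0.8475+0.000j on G[1,3]
R2: Y=0.8333+0.000j on G[0,1]
I1: z[0]−=0.129, z[1]+=0.129
R3: Y=0.0001499+0.000j on G[1,2]
C1: Y=0.000+0.0005405j on G[1,0]
L1: Y=0.000-0.09329j on G[1,3]
I2: z[3]−=0.0261, z[2]+=0.0261
R4: Y=0.01044+0.000j on G[3,0]
L2: Y=0.000-0.6316j on G[1,3]
L3: Y=0.000-0.04504j on G[1,2]
R5: Y=0.008850+0.000j on G[2,3]
R6: Y=0.0001018+0.000j on G[0,2]
R7: Y=0.03096+0.000j on G[2,1]
V1: row V2−V1=1.25, i_V1 at 2,1
V2: row V1−V3=6.88, i_V2 at 1,3
solve → V1=0.2378-0.0001523j, V2=1.488-0.0001523j, V3=-6.642-0.0001523j
aux → i_V1=-0.08489+0.05630j, i_V2=-5.946+4.987j

3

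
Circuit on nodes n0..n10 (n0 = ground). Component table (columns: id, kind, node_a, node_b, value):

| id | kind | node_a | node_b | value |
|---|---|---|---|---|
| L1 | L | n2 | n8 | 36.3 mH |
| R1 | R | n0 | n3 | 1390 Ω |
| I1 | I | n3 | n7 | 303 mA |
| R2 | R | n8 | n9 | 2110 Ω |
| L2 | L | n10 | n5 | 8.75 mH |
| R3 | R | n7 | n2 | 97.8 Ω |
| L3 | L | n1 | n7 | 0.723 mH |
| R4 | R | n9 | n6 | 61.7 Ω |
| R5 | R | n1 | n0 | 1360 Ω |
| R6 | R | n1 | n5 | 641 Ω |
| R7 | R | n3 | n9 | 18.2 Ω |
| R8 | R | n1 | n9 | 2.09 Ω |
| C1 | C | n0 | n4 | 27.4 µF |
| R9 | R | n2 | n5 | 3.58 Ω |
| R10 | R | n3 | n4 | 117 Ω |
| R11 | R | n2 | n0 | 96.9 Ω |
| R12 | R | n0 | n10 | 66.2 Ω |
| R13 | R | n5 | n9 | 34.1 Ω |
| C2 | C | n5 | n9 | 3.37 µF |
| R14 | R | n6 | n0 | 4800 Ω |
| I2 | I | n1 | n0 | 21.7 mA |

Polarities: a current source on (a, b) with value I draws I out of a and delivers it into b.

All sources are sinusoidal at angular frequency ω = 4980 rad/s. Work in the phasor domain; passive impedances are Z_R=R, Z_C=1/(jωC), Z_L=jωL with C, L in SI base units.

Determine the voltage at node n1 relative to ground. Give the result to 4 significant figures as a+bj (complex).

Apply KCL at each of the 10 non-ground nodes and solve the resulting linear system.
Node n1: branches {L3, R5, R6, R8, I2} → V_1 = 1.293+0.01205j
Node n2: branches {L1, R3, R9, R11} → V_2 = 0.6318+0.2966j
Node n3: branches {R1, I1, R7, R10} → V_3 = -4.101+0.05795j
Node n4: branches {C1, R10} → V_4 = -0.01241+0.2561j
Node n5: branches {L2, R6, R9, R13, C2} → V_5 = 0.6298+0.2795j
Node n6: branches {R4, R14} → V_6 = 0.7146+0.02753j
Node n7: branches {I1, R3, L3} → V_7 = 1.322+1.078j
Node n8: branches {L1, R2} → V_8 = 0.6554+0.3025j
Node n9: branches {R2, R4, R7, R8, R13, C2} → V_9 = 0.7238+0.02788j
Node n10: branches {L2, R12} → V_10 = 0.5678-0.09426j

1.293+0.01205j V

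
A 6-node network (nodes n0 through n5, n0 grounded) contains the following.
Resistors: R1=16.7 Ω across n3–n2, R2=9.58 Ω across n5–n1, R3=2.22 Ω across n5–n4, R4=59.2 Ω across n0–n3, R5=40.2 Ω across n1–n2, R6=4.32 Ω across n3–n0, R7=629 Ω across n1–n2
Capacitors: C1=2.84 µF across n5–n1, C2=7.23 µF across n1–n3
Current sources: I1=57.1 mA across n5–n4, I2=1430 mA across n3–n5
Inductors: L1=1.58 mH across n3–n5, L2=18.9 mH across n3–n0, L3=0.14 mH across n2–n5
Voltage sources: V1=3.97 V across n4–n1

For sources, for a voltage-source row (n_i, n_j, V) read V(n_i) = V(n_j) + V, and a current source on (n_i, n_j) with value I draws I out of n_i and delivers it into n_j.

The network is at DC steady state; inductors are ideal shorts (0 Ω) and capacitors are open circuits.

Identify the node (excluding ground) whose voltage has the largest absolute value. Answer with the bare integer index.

1

MNA unknowns: 5 node voltages V₁..V_5 plus 4 source currents (L1, L2, L3, V1)
R1: Y=0.05988 on G[3,2]
R2: Y=0.1044 on G[5,1]
R3: Y=0.4505 on G[5,4]
C1: Y=0.000 on G[5,1]
C2: Y=0.000 on G[1,3]
I1: z[5]−=0.0571, z[4]+=0.0571
L1: row V3−V5=0, i_L1 at 3,5
R4: Y=0.01689 on G[0,3]
I2: z[3]−=1.43, z[5]+=1.43
R5: Y=0.02488 on G[1,2]
L2: row V3−V0=0, i_L2 at 3,0
R6: Y=0.2315 on G[3,0]
L3: row V2−V5=0, i_L3 at 2,5
R7: Y=0.001590 on G[1,2]
V1: row V4−V1=3.97, i_V1 at 4,1
solve → V1=-2.978, V2=0.000, V3=0.000, V4=0.9919, V5=0.000
aux → i_L1=-1.430, i_L2=0.000, i_L3=-0.07882, i_V1=-0.3897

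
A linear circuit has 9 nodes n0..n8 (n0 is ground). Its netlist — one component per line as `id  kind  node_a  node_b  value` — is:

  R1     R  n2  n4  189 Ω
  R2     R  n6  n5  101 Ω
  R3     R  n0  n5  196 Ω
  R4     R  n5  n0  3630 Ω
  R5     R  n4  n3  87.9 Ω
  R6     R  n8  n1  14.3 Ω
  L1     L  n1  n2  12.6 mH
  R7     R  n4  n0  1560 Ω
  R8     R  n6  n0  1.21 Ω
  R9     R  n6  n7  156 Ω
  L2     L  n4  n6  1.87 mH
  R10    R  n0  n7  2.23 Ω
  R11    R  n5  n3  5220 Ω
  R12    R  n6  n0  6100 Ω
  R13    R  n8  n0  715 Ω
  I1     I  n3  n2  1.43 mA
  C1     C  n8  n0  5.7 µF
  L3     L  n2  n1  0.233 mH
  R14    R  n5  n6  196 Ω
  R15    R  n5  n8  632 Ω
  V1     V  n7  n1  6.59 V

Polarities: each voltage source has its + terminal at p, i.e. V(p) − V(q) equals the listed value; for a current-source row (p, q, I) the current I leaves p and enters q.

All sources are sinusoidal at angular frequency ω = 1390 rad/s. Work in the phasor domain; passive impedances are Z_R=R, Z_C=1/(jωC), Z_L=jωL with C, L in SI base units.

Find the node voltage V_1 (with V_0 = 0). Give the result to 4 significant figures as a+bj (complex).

Apply KCL at each of the 8 non-ground nodes and solve the resulting linear system.
Node n1: branches {R6, L1, L3, V1} → V_1 = -6.461+0.09960j
Node n2: branches {R1, L1, I1, L3} → V_2 = -6.461+0.1108j
Node n3: branches {R5, R11, I1} → V_3 = -0.1826-0.08644j
Node n4: branches {R1, R5, R7, L2} → V_4 = -0.05204-0.08883j
Node n5: branches {R2, R3, R4, R11, R14, R15} → V_5 = -0.4722+0.05578j
Node n6: branches {R2, R8, R9, L2, R12, R14} → V_6 = -0.04908+0.003085j
Node n7: branches {R9, R10, V1} → V_7 = 0.1288+0.09960j
Node n8: branches {R6, R13, C1, R15} → V_8 = -6.124+0.7623j
Source currents: i(V1)=-0.05889-0.04528j

-6.461+0.09960j V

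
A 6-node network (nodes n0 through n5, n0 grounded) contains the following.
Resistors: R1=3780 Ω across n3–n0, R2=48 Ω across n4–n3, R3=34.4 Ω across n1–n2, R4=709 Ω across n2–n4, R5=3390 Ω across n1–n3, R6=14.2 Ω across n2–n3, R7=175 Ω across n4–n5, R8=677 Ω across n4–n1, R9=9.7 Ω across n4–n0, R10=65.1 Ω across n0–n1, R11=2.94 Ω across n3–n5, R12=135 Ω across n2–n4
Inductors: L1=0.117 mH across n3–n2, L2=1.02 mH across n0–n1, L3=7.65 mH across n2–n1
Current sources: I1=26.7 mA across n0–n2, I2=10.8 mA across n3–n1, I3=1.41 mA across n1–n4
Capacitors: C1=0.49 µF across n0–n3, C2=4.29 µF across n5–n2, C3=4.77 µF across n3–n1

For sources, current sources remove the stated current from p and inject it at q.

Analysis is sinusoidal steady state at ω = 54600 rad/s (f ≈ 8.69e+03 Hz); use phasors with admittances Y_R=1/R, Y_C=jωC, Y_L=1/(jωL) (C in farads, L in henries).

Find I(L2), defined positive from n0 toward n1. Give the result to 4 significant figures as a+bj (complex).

Element admittances at ω=54600 rad/s:
  Y(R1) = 0.0002646+0.000j S between n3,n0
  Y(R2) = 0.02083+0.000j S between n4,n3
  Y(L1) = 0.000-0.1565j S between n3,n2
  Y(R3) = 0.02907+0.000j S between n1,n2
  Y(R4) = 0.001410+0.000j S between n2,n4
  I1: injects 0.0267 A into n2 (from n0)
  Y(R5) = 0.0002950+0.000j S between n1,n3
  Y(R6) = 0.07042+0.000j S between n2,n3
  I2: injects 0.0108 A into n1 (from n3)
  Y(R7) = 0.005714+0.000j S between n4,n5
  Y(R8) = 0.001477+0.000j S between n4,n1
  Y(C1) = 0.000+0.02675j S between n0,n3
  Y(R9) = 0.1031+0.000j S between n4,n0
  Y(C2) = 0.000+0.2342j S between n5,n2
  Y(L2) = 0.000-0.01796j S between n0,n1
  Y(R10) = 0.01536+0.000j S between n0,n1
  Y(R11) = 0.3401+0.000j S between n3,n5
  Y(L3) = 0.000-0.002394j S between n2,n1
  Y(C3) = 0.000+0.2604j S between n3,n1
  Y(R12) = 0.007407+0.000j S between n2,n4
  I3: injects 0.00141 A into n4 (from n1)
Assemble and solve the 5×5 MNA system:
  V(n1)=0.5960-0.1048j  V(n2)=0.6575-0.09661j  V(n3)=0.5479-0.09228j  V(n4)=0.1631-0.02253j  V(n5)=0.5806-0.03901j

0.001882+0.01070j A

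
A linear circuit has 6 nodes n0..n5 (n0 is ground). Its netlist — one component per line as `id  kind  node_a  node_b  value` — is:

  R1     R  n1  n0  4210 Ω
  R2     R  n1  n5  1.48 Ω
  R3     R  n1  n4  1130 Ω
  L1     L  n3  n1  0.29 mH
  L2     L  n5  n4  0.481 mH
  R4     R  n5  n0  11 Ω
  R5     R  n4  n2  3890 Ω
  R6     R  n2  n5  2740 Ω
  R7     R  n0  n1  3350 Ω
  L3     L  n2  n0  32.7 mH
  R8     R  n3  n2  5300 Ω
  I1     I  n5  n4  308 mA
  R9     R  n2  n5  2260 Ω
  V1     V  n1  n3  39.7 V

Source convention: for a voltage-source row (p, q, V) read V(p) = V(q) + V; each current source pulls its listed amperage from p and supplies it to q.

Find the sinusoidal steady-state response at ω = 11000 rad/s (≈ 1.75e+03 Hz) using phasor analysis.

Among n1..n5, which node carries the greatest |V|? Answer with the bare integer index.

MNA unknowns: 5 node voltages V₁..V_5 plus 1 source current (V1)
R1: Y=0.0002375+0.000j on G[1,0]
R2: Y=0.6757+0.000j on G[1,5]
R3: Y=0.0008850+0.000j on G[1,4]
L1: Y=0.000-0.3135j on G[3,1]
L2: Y=0.000-0.1890j on G[5,4]
R4: Y=0.09091+0.000j on G[5,0]
R5: Y=0.0002571+0.000j on G[4,2]
R6: Y=0.0003650+0.000j on G[2,5]
R7: Y=0.0002985+0.000j on G[0,1]
L3: Y=0.000-0.002780j on G[2,0]
R8: Y=0.0001887+0.000j on G[3,2]
I1: z[5]−=0.308, z[4]+=0.308
R9: Y=0.0004425+0.000j on G[2,5]
V1: row V1−V3=39.7, i_V1 at 1,3
solve → V1=0.07638-0.03220j, V2=-1.110-2.162j, V3=-39.62-0.03220j, V4=0.07840+1.594j, V5=0.06568-0.03376j
aux → i_V1=-0.007267+12.45j

3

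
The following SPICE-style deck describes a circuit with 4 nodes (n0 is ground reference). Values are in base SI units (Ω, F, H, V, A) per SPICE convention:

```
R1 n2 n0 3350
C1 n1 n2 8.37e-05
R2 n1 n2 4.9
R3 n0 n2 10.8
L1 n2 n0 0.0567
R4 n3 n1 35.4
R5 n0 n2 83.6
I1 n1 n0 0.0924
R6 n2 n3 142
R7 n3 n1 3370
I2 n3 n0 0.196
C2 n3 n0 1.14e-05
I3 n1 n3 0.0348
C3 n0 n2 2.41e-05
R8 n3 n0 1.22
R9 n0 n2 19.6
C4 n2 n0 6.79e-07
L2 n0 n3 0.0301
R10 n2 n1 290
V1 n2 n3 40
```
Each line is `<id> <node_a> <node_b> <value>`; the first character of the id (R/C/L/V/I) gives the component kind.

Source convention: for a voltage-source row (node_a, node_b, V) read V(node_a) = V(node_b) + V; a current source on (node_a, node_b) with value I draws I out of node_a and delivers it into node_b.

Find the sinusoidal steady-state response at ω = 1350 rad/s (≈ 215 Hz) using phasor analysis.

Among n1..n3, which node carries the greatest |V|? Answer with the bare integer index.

2

Apply KCL at each of the 3 non-ground nodes and solve the resulting linear system.
Node n1: branches {C1, R2, R4, I1, R7, I3, R10} → V_1 = 28.93+1.334j
Node n2: branches {R1, C1, R2, R3, L1, R5, R6, C3, R9, C4, R10, V1} → V_2 = 33.30-0.7593j
Node n3: branches {R4, R6, R7, I2, C2, I3, R8, L2, V1} → V_3 = -6.696-0.7593j
Source currents: i(V1)=-6.633-0.6204j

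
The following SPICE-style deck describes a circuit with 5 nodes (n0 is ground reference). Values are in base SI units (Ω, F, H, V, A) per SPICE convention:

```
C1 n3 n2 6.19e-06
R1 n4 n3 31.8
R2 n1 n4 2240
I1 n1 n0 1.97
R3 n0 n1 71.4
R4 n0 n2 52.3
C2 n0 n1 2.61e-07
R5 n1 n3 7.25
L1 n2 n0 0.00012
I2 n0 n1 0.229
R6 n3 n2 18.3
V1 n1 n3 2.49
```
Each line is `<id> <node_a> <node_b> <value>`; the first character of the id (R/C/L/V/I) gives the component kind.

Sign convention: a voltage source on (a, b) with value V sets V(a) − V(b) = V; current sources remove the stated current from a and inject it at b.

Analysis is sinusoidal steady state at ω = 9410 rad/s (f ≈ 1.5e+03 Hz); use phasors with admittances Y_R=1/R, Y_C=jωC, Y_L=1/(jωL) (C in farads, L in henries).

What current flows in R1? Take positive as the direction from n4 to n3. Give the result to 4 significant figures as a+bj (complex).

0.001096+0.000j A

Apply KCL at each of the 4 non-ground nodes and solve the resulting linear system.
Node n1: branches {R2, I1, R3, C2, R5, I2, V1} → V_1 = -11.84+11.28j
Node n2: branches {C1, R4, L1, R6} → V_2 = 0.1077-1.750j
Node n3: branches {C1, R1, R5, R6, V1} → V_3 = -14.33+11.28j
Node n4: branches {R1, R2} → V_4 = -14.29+11.28j
Source currents: i(V1)=-1.892-0.1289j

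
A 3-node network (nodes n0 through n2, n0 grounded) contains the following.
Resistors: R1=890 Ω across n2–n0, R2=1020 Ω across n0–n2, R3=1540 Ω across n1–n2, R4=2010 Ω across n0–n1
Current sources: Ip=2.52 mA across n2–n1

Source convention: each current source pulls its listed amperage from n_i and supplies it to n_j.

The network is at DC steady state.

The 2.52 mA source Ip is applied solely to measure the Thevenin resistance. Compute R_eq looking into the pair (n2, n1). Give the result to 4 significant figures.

R_eq = 950.8 Ω

MNA unknowns: 2 node voltages V₁..V_2
R1: Y=0.001124 on G[2,0]
R2: Y=0.0009804 on G[0,2]
R3: Y=0.0006494 on G[1,2]
R4: Y=0.0004975 on G[0,1]
Ip: z[2]−=0.00252, z[1]+=0.00252
solve → V1=1.938, V2=-0.4582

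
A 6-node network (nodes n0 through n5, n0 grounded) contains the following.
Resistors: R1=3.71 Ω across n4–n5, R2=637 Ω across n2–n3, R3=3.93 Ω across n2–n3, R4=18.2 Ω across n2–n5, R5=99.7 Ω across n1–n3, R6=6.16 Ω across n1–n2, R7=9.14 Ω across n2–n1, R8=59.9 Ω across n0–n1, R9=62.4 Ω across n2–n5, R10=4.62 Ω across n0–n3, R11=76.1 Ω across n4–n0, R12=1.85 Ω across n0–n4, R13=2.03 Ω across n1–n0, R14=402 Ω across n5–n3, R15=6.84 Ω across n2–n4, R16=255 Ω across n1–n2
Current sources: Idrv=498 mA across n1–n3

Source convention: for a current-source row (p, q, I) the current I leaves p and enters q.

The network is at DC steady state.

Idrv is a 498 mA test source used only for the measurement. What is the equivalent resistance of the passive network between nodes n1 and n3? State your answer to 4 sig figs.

Apply KCL at each of the 5 non-ground nodes and solve the resulting linear system.
Node n1: branches {R5, R6, R7, R8, R13, R16, Idrv} → V_1 = -0.5408
Node n2: branches {R2, R3, R4, R6, R7, R9, R15, R16} → V_2 = 0.2058
Node n3: branches {R2, R3, R5, R10, R14, Idrv} → V_3 = 1.125
Node n4: branches {R1, R11, R12, R15} → V_4 = 0.05778
Node n5: branches {R1, R4, R9, R14} → V_5 = 0.09616

R_eq = 3.345 Ω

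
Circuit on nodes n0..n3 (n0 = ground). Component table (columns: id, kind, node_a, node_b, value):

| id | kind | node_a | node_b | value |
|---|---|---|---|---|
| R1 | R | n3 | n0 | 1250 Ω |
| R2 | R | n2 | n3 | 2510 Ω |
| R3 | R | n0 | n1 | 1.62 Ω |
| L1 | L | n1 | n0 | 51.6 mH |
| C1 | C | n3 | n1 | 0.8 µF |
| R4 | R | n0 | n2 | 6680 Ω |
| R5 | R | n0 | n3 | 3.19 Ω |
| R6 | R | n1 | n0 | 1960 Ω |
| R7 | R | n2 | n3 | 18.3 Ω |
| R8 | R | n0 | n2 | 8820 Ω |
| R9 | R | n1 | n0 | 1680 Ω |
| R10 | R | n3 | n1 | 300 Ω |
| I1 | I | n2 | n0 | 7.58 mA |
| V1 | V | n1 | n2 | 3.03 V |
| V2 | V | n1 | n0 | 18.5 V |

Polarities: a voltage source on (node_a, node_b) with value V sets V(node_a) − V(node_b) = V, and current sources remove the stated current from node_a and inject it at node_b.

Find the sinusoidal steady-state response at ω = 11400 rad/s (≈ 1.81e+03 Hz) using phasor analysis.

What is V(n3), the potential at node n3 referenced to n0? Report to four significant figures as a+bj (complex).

2.460+0.3925j V

Element admittances at ω=11400 rad/s:
  Y(R1) = 0.0008000+0.000j S between n3,n0
  Y(R2) = 0.0003984+0.000j S between n2,n3
  Y(R3) = 0.6173+0.000j S between n0,n1
  Y(L1) = 0.000-0.001700j S between n1,n0
  Y(C1) = 0.000+0.009120j S between n3,n1
  Y(R4) = 0.0001497+0.000j S between n0,n2
  Y(R5) = 0.3135+0.000j S between n0,n3
  Y(R6) = 0.0005102+0.000j S between n1,n0
  Y(R7) = 0.05464+0.000j S between n2,n3
  Y(R8) = 0.0001134+0.000j S between n0,n2
  Y(R9) = 0.0005952+0.000j S between n1,n0
  Y(R10) = 0.003333+0.000j S between n3,n1
  I1: injects 0.00758 A into n0 (from n2)
  V1: constraint V(n1)−V(n2) = 3.03
  V2: constraint V(n1)−V(n0) = 18.5
Assemble and solve the 5×5 MNA system:
  V(n1)=18.50+0.000j  V(n2)=15.47+0.000j  V(n3)=2.460+0.3925j
  i(V1)=0.7278-0.02161j  i(V2)=-12.23-0.09192j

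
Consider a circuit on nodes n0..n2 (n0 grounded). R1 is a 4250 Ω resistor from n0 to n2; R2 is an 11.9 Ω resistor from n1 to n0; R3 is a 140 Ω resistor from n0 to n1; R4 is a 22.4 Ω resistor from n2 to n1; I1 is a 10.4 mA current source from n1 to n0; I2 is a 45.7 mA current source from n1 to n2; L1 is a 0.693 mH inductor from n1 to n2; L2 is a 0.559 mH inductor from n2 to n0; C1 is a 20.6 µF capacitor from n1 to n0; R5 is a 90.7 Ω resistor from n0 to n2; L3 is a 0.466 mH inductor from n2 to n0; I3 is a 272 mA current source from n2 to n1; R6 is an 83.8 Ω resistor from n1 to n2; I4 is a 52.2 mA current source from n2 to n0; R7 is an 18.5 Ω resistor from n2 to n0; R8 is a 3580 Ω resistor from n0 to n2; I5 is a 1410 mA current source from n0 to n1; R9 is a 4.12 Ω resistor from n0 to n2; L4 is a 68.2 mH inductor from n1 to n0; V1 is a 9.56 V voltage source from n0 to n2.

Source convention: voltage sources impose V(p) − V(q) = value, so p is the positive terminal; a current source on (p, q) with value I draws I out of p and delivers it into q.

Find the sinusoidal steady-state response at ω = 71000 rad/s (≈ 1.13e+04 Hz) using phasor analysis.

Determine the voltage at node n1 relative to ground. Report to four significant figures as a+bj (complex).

MNA unknowns: 2 node voltages V₁..V_2 plus 1 source current (V1)
R1: Y=0.0002353+0.000j on G[0,2]
R2: Y=0.08403+0.000j on G[1,0]
R3: Y=0.007143+0.000j on G[0,1]
R4: Y=0.04464+0.000j on G[2,1]
I1: z[1]−=0.0104, z[0]+=0.0104
I2: z[1]−=0.0457, z[2]+=0.0457
L1: Y=0.000-0.02032j on G[1,2]
L2: Y=0.000-0.02520j on G[2,0]
C1: Y=0.000+1.463j on G[1,0]
R5: Y=0.01103+0.000j on G[0,2]
L3: Y=0.000-0.03022j on G[2,0]
I3: z[2]−=0.272, z[1]+=0.272
R6: Y=0.01193+0.000j on G[1,2]
I4: z[2]−=0.0522, z[0]+=0.0522
R7: Y=0.05405+0.000j on G[2,0]
R8: Y=0.0002793+0.000j on G[0,2]
I5: z[0]−=1.41, z[1]+=1.41
R9: Y=0.2427+0.000j on G[0,2]
L4: Y=0.000-0.0002065j on G[1,0]
V1: row V0−V2=9.56, i_V1 at 0,2
solve → V1=0.2096-0.7309j, V2=-9.560+0.000j
aux → i_V1=-3.207+0.7697j

0.2096-0.7309j V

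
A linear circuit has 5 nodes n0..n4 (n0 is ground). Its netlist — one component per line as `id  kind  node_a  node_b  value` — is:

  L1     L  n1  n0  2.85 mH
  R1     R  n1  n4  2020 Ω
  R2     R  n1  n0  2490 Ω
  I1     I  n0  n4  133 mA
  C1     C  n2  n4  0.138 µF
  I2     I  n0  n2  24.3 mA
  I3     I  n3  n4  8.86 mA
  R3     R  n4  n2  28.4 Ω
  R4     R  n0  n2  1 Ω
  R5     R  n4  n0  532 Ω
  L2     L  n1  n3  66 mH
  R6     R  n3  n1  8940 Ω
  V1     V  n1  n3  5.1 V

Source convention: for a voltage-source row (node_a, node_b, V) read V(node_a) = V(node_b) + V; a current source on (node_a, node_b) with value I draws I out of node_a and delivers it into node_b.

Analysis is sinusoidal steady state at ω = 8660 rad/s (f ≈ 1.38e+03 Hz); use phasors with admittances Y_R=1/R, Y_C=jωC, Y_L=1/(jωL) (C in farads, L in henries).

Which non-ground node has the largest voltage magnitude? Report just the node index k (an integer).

3

Apply KCL at each of the 4 non-ground nodes and solve the resulting linear system.
Node n1: branches {L1, R1, R2, L2, R6, V1} → V_1 = -0.002293-0.1708j
Node n2: branches {C1, I2, R3, R4} → V_2 = 0.1569+0.0002043j
Node n3: branches {I3, L2, R6, V1} → V_3 = -5.102-0.1708j
Node n4: branches {R1, I1, C1, I3, R3, R5} → V_4 = 3.917-0.1216j
Source currents: i(V1)=0.008290+0.008923j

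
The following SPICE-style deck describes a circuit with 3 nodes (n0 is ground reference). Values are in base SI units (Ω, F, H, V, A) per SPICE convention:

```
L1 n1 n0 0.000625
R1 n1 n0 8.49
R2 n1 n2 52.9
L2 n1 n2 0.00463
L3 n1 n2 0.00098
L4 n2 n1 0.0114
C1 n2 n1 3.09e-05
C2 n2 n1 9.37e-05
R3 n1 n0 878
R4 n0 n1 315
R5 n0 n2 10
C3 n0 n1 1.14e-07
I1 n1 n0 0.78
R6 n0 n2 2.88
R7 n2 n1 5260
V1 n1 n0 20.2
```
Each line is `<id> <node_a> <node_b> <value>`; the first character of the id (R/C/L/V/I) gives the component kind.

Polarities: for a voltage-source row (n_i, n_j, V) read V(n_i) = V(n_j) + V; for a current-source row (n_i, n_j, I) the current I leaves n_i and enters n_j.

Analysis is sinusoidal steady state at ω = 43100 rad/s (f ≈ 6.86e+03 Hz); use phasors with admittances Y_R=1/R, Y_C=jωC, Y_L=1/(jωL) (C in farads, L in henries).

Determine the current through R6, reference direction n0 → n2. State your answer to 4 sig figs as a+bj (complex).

-6.963-0.5830j A

Apply KCL at each of the 2 non-ground nodes and solve the resulting linear system.
Node n1: branches {L1, R1, R2, L2, L3, L4, C1, C2, R3, R4, C3, I1, R7, V1} → V_1 = 20.20+0.000j
Node n2: branches {R2, L2, L3, L4, C1, C2, R5, R6, R7} → V_2 = 20.05+1.679j
Source currents: i(V1)=-12.21-0.1003j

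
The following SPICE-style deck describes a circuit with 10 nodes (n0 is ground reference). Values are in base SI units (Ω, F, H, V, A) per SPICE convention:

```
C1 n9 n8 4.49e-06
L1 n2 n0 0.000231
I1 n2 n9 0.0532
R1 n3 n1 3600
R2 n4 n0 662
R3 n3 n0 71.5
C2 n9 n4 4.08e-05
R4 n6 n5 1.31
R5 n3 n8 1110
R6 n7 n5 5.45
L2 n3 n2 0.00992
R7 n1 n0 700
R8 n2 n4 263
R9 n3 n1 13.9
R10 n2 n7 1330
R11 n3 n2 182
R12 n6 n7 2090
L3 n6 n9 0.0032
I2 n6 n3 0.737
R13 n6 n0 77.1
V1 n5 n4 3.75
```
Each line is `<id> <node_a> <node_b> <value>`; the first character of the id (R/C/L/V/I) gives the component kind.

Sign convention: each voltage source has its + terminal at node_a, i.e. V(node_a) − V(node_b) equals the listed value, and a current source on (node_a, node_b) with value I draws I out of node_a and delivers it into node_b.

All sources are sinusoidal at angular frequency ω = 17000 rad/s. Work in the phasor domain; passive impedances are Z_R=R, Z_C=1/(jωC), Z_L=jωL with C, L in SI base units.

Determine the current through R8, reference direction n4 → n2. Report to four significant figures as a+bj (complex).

MNA unknowns: 9 node voltages V₁..V_9 plus 1 source current (V1)
C1: Y=0.000+0.07633j on G[9,8]
L1: Y=0.000-0.2546j on G[2,0]
I1: z[2]−=0.0532, z[9]+=0.0532
R1: Y=0.0002778+0.000j on G[3,1]
R2: Y=0.001511+0.000j on G[4,0]
R3: Y=0.01399+0.000j on G[3,0]
C2: Y=0.000+0.6936j on G[9,4]
R4: Y=0.7634+0.000j on G[6,5]
R5: Y=0.0009009+0.000j on G[3,8]
R6: Y=0.1835+0.000j on G[7,5]
L2: Y=0.000-0.005930j on G[3,2]
R7: Y=0.001429+0.000j on G[1,0]
R8: Y=0.003802+0.000j on G[2,4]
R9: Y=0.07194+0.000j on G[3,1]
R10: Y=0.0007519+0.000j on G[2,7]
R11: Y=0.005495+0.000j on G[3,2]
R12: Y=0.0004785+0.000j on G[6,7]
L3: Y=0.000-0.01838j on G[6,9]
I2: z[6]−=0.737, z[3]+=0.737
R13: Y=0.01297+0.000j on G[6,0]
V1: row V5−V4=3.75, i_V1 at 5,4
solve → V1=29.72+7.930j, V2=0.5128-0.003403j, V3=30.31+8.087j, V4=-35.12+0.3588j, V5=-31.37+0.3588j, V6=-31.80+0.4332j, V7=-31.24+0.3575j, V8=-35.10-0.5813j, V9=-35.20+0.1907j
aux → i_V1=-0.3051+0.05658j

-0.1355+0.001377j A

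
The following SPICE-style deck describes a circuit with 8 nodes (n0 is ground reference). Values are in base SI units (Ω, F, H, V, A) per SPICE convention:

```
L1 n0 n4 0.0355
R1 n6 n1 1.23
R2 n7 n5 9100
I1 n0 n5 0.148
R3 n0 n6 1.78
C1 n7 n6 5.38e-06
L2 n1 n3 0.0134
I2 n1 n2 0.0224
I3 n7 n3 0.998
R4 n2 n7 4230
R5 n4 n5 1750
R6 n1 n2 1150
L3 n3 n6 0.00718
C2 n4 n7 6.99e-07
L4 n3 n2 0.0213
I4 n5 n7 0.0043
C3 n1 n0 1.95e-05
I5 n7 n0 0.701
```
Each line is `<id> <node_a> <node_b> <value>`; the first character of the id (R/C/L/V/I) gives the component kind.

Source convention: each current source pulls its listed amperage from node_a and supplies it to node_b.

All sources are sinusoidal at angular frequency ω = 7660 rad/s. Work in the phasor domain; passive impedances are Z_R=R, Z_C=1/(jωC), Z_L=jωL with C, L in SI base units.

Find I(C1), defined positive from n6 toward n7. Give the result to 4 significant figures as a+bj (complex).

MNA unknowns: 7 node voltages V₁..V_7
L1: Y=0.000-0.003677j on G[0,4]
R1: Y=0.8130+0.000j on G[6,1]
R2: Y=0.0001099+0.000j on G[7,5]
I1: z[0]−=0.148, z[5]+=0.148
R3: Y=0.5618+0.000j on G[0,6]
C1: Y=0.000+0.04121j on G[7,6]
L2: Y=0.000-0.009742j on G[1,3]
I2: z[1]−=0.0224, z[2]+=0.0224
I3: z[7]−=0.998, z[3]+=0.998
R4: Y=0.0002364+0.000j on G[2,7]
R5: Y=0.0005714+0.000j on G[4,5]
R6: Y=0.0008696+0.000j on G[1,2]
L3: Y=0.000-0.01818j on G[3,6]
C2: Y=0.000+0.005354j on G[4,7]
L4: Y=0.000-0.006129j on G[3,2]
I4: z[5]−=0.0043, z[7]+=0.0043
C3: Y=0.000+0.1494j on G[1,0]
I5: z[7]−=0.701, z[0]+=0.701
solve → V1=-0.8520+0.3625j, V2=5.300+39.03j, V3=-0.0004390+36.53j, V4=-7.901+67.69j, V5=204.0+63.83j, V6=-1.331+0.1748j, V7=-2.063+43.81j

1.798+0.03019j A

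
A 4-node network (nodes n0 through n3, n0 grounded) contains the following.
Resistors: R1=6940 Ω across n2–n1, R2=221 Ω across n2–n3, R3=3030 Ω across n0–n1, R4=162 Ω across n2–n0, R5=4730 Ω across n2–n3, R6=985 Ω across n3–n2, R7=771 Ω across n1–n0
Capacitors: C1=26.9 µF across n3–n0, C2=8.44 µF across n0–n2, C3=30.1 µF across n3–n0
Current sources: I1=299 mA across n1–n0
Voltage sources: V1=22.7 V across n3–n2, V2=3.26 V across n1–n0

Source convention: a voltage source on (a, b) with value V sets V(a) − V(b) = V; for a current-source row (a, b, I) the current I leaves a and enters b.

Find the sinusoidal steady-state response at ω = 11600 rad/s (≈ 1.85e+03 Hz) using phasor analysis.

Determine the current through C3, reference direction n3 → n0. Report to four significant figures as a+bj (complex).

0.05766+1.023j A

MNA unknowns: 3 node voltages V₁..V_3 plus 2 source currents (V1, V2)
R1: Y=0.0001441+0.000j on G[2,1]
C1: Y=0.000+0.3120j on G[3,0]
R2: Y=0.004525+0.000j on G[2,3]
R3: Y=0.0003300+0.000j on G[0,1]
C2: Y=0.000+0.09790j on G[0,2]
C3: Y=0.000+0.3492j on G[3,0]
R4: Y=0.006173+0.000j on G[2,0]
R5: Y=0.0002114+0.000j on G[2,3]
R6: Y=0.001015+0.000j on G[3,2]
I1: z[1]−=0.299, z[0]+=0.299
R7: Y=0.001297+0.000j on G[1,0]
V1: row V3−V2=22.7, i_V1 at 3,2
V2: row V1−V0=3.26, i_V2 at 1,0
solve → V1=3.260+0.000j, V2=-19.77-0.1651j, V3=2.929-0.1651j
aux → i_V1=-0.2398-1.937j, i_V2=-0.3076-2.380e-05j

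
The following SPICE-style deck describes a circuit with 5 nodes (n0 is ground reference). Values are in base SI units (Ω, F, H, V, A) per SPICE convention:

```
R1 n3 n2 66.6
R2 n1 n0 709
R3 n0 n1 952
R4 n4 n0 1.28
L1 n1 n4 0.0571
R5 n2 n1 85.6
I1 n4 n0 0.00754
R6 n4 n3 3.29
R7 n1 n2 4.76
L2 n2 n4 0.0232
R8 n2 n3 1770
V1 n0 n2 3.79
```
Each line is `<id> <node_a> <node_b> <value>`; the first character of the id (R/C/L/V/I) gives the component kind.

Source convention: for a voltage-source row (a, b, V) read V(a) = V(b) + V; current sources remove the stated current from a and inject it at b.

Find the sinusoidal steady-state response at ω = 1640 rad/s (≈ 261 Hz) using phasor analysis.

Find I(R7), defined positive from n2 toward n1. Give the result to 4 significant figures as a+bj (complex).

Apply KCL at each of the 4 non-ground nodes and solve the resulting linear system.
Node n1: branches {R2, R3, L1, R5, R7} → V_1 = -3.732-0.1734j
Node n2: branches {R1, R5, R7, L2, R8, V1} → V_2 = -3.790+0.000j
Node n3: branches {R1, R6, R8} → V_3 = -0.2707+0.1627j
Node n4: branches {R4, L1, I1, R6, L2} → V_4 = -0.09030+0.1710j
Source currents: i(V1)=-0.07219+0.1332j

-0.01218+0.03644j A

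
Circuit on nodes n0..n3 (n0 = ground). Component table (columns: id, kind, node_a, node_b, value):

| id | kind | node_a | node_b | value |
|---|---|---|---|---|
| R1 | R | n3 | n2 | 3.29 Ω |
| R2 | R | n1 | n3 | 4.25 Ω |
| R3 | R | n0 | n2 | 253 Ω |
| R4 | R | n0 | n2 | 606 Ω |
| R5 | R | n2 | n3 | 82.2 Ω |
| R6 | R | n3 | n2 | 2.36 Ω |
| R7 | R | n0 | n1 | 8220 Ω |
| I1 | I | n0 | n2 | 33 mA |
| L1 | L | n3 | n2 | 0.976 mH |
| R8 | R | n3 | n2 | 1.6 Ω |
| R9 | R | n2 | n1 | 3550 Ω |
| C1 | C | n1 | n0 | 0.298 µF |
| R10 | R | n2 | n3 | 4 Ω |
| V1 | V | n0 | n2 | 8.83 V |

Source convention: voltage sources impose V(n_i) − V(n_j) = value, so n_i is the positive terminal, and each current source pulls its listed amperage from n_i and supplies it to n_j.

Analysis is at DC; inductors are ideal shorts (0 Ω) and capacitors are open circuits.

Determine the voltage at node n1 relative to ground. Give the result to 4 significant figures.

Element admittances at DC:
  Y(R1) = 0.3040 S between n3,n2
  Y(R2) = 0.2353 S between n1,n3
  Y(R3) = 0.003953 S between n0,n2
  Y(R4) = 0.001650 S between n0,n2
  Y(R5) = 0.01217 S between n2,n3
  Y(R6) = 0.4237 S between n3,n2
  Y(R7) = 0.0001217 S between n0,n1
  I1: injects 0.033 A into n2 (from n0)
  L1: short n3↔n2 (DC inductor)
  Y(R8) = 0.6250 S between n3,n2
  Y(R9) = 0.0002817 S between n2,n1
  Y(C1) = 0.000 S between n1,n0
  Y(R10) = 0.2500 S between n2,n3
  V1: constraint V(n0)−V(n2) = 8.83
Assemble and solve the 5×5 MNA system:
  V(n1)=-8.825  V(n2)=-8.830  V(n3)=-8.830
  i(L1)=0.001072  i(V1)=-0.08355

-8.825 V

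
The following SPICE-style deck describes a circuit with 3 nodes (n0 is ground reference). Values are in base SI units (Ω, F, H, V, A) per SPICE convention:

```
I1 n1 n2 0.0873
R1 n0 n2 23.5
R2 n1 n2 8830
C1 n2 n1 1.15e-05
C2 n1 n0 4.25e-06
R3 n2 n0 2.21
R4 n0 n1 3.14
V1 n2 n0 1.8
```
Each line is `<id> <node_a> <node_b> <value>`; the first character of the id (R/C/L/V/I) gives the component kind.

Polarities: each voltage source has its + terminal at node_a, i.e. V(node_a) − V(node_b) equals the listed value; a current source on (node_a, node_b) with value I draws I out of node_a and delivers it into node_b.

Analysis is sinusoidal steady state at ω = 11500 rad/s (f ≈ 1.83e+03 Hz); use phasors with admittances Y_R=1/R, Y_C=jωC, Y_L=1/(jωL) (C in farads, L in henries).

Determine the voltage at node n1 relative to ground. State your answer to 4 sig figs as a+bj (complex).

0.1144+0.6821j V

MNA unknowns: 2 node voltages V₁..V_2 plus 1 source current (V1)
I1: z[1]−=0.0873, z[2]+=0.0873
R1: Y=0.04255+0.000j on G[0,2]
R2: Y=0.0001133+0.000j on G[1,2]
C1: Y=0.000+0.1323j on G[2,1]
C2: Y=0.000+0.04888j on G[1,0]
R3: Y=0.4525+0.000j on G[2,0]
R4: Y=0.3185+0.000j on G[0,1]
V1: row V2−V0=1.8, i_V1 at 2,0
solve → V1=0.1144+0.6821j, V2=1.800+0.000j
aux → i_V1=-0.8942-0.2228j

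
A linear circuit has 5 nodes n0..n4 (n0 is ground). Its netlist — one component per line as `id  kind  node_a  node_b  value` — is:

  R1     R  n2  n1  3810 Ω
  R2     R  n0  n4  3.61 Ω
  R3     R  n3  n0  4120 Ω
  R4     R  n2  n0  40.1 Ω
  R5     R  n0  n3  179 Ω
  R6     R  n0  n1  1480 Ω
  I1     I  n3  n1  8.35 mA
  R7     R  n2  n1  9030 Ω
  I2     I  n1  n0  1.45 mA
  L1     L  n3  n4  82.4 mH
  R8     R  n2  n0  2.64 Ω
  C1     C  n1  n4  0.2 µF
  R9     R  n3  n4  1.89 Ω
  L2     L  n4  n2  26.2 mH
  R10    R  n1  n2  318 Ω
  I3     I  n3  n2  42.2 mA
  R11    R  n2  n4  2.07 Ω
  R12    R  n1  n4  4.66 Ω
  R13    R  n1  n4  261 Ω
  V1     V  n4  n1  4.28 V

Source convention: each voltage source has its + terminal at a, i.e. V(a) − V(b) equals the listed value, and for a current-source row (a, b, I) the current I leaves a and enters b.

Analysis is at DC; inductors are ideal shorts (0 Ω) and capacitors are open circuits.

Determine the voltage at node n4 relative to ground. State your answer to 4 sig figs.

Element admittances at DC:
  Y(R1) = 0.0002625 S between n2,n1
  Y(R2) = 0.2770 S between n0,n4
  Y(R3) = 0.0002427 S between n3,n0
  Y(R4) = 0.02494 S between n2,n0
  Y(R5) = 0.005587 S between n0,n3
  Y(R6) = 0.0006757 S between n0,n1
  I1: injects 0.00835 A into n1 (from n3)
  Y(R7) = 0.0001107 S between n2,n1
  I2: injects 0.00145 A into n0 (from n1)
  L1: short n3↔n4 (DC inductor)
  Y(R8) = 0.3788 S between n2,n0
  Y(C1) = 0.000 S between n1,n4
  Y(R9) = 0.5291 S between n3,n4
  L2: short n4↔n2 (DC inductor)
  Y(R10) = 0.003145 S between n1,n2
  I3: injects 0.0422 A into n2 (from n3)
  Y(R11) = 0.4831 S between n2,n4
  Y(R12) = 0.2146 S between n1,n4
  Y(R13) = 0.003831 S between n1,n4
  V1: constraint V(n4)−V(n1) = 4.28
Assemble and solve the 7×7 MNA system:
  V(n1)=-4.278  V(n2)=0.002098  V(n3)=0.002098  V(n4)=0.002098
  i(L1)=-0.05056  i(L2)=-0.02630  i(V1)=-0.9597

0.002098 V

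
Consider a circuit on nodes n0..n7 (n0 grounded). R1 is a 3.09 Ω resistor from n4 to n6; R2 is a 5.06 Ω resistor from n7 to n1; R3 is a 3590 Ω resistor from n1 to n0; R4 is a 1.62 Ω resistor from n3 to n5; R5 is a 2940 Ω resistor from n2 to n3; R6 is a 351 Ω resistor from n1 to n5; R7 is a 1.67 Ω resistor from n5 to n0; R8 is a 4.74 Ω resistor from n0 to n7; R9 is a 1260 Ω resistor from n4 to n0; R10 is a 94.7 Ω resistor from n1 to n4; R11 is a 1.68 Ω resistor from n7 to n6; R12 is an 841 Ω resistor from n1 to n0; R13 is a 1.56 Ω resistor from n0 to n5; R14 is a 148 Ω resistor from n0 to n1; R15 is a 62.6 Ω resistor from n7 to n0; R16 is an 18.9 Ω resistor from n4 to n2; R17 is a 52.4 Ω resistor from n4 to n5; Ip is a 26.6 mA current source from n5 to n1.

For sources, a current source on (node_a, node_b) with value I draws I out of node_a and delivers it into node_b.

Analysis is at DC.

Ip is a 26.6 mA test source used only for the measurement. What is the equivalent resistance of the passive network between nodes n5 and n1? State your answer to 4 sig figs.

R_eq = 8.717 Ω

Element admittances at DC:
  Y(R1) = 0.3236 S between n4,n6
  Y(R2) = 0.1976 S between n7,n1
  Y(R3) = 0.0002786 S between n1,n0
  Y(R4) = 0.6173 S between n3,n5
  Y(R5) = 0.0003401 S between n2,n3
  Y(R6) = 0.002849 S between n1,n5
  Y(R7) = 0.5988 S between n5,n0
  Y(R8) = 0.2110 S between n0,n7
  Y(R9) = 0.0007937 S between n4,n0
  Y(R10) = 0.01056 S between n1,n4
  Y(R11) = 0.5952 S between n7,n6
  Y(R12) = 0.001189 S between n1,n0
  Y(R13) = 0.6410 S between n0,n5
  Y(R14) = 0.006757 S between n0,n1
  Y(R15) = 0.01597 S between n7,n0
  Y(R16) = 0.05291 S between n4,n2
  Y(R17) = 0.01908 S between n4,n5
  Ip: injects 0.0266 A into n1 (from n5)
Assemble and solve the 7×7 MNA system:
  V(n1)=0.2127  V(n2)=0.09144  V(n3)=-0.01912  V(n4)=0.09215  V(n5)=-0.01918  V(n6)=0.09512  V(n7)=0.09674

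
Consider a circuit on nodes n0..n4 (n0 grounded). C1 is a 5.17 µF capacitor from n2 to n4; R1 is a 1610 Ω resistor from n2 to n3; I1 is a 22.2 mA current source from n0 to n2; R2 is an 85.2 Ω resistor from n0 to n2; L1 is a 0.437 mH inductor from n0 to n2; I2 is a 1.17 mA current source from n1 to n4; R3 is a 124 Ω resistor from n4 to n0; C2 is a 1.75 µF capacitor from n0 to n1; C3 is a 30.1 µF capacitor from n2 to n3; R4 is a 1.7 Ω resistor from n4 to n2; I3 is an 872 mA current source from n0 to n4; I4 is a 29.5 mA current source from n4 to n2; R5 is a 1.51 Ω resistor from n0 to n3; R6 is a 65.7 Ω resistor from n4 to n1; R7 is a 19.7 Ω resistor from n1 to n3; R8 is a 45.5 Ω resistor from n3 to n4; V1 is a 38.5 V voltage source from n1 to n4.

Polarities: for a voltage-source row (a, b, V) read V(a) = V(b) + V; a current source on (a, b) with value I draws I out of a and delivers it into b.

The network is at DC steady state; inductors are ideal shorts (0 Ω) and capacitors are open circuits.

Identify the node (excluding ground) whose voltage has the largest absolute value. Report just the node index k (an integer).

MNA unknowns: 4 node voltages V₁..V_4 plus 2 source currents (L1, V1)
C1: Y=0.000 on G[2,4]
R1: Y=0.0006211 on G[2,3]
I1: z[0]−=0.0222, z[2]+=0.0222
R2: Y=0.01174 on G[0,2]
L1: row V0−V2=0, i_L1 at 0,2
I2: z[1]−=0.00117, z[4]+=0.00117
R3: Y=0.008065 on G[4,0]
C2: Y=0.000 on G[0,1]
C3: Y=0.000 on G[2,3]
R4: Y=0.5882 on G[4,2]
I3: z[0]−=0.872, z[4]+=0.872
I4: z[4]−=0.0295, z[2]+=0.0295
R5: Y=0.6623 on G[0,3]
R6: Y=0.01522 on G[4,1]
R7: Y=0.05076 on G[1,3]
R8: Y=0.02198 on G[3,4]
V1: row V1−V4=38.5, i_V1 at 1,4
solve → V1=37.11, V2=0.000, V3=2.519, V4=-1.388
aux → i_L1=0.7631, i_V1=-2.343

1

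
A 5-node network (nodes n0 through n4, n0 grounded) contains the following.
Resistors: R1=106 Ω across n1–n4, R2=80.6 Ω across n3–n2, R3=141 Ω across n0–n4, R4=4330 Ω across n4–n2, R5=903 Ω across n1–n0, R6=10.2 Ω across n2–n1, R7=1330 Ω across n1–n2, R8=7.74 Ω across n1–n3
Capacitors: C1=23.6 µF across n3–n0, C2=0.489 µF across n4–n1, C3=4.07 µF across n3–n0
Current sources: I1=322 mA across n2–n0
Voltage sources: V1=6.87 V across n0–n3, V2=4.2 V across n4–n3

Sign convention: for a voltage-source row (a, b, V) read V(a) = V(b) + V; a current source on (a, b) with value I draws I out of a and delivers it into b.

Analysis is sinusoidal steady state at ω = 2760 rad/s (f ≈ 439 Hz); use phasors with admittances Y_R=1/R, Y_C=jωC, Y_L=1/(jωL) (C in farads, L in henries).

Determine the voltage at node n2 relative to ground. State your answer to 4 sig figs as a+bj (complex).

-11.14+0.04576j V

Apply KCL at each of the 4 non-ground nodes and solve the resulting linear system.
Node n1: branches {R1, C2, R5, R6, R7, R8} → V_1 = -8.442+0.05161j
Node n2: branches {R2, R4, R6, I1, R7} → V_2 = -11.14+0.04576j
Node n3: branches {C1, R2, C3, R8, V1, V2} → V_3 = -6.870+0.000j
Node n4: branches {R1, R3, C2, R4, V2} → V_4 = -2.670+0.000j
Source currents: i(V1)=0.2937-0.5246j, i(V2)=-0.03755-0.007293j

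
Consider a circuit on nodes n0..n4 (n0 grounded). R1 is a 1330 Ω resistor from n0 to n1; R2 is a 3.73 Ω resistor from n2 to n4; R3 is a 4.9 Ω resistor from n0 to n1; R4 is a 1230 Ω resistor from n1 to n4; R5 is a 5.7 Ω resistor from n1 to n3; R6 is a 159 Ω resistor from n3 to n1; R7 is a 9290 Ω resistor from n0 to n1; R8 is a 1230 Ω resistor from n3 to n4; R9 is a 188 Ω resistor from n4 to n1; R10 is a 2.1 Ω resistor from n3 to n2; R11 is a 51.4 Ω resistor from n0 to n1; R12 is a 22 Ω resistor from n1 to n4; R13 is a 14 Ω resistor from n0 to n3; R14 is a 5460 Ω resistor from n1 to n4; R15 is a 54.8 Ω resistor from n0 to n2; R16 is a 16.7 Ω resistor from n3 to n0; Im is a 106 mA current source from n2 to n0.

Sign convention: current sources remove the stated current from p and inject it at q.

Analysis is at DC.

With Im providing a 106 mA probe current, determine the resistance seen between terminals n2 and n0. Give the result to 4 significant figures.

Element admittances at DC:
  Y(R1) = 0.0007519 S between n0,n1
  Y(R2) = 0.2681 S between n2,n4
  Y(R3) = 0.2041 S between n0,n1
  Y(R4) = 0.0008130 S between n1,n4
  Y(R5) = 0.1754 S between n1,n3
  Y(R6) = 0.006289 S between n3,n1
  Y(R7) = 0.0001076 S between n0,n1
  Y(R8) = 0.0008130 S between n3,n4
  Y(R9) = 0.005319 S between n4,n1
  Y(R10) = 0.4762 S between n3,n2
  Y(R11) = 0.01946 S between n0,n1
  Y(R12) = 0.04545 S between n1,n4
  Y(R13) = 0.07143 S between n0,n3
  Y(R14) = 0.0001832 S between n1,n4
  Y(R15) = 0.01825 S between n0,n2
  Y(R16) = 0.05988 S between n3,n0
  Im: injects 0.106 A into n0 (from n2)
Assemble and solve the 4×4 MNA system:
  V(n1)=-0.2061  V(n2)=-0.5489  V(n3)=-0.3788  V(n4)=-0.4932

R_eq = 5.179 Ω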